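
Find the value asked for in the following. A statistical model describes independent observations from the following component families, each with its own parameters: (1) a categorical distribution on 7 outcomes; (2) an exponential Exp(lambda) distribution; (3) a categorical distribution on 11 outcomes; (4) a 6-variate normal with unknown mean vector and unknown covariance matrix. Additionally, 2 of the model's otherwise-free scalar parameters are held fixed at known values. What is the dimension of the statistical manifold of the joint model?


The dimension of a statistical manifold equals the number of free
(independent) real parameters of the model. For a product of independent
blocks the parameter counts add.
- categorical on 7 outcomes (probabilities sum to 1): 7-1 = 6.
- exponential (lambda): 1.
- categorical on 11 outcomes (probabilities sum to 1): 11-1 = 10.
- 6-variate normal: 6 (mean) + 6*7/2 = 21 (symmetric covariance) = 27.
Total = 6 + 1 + 10 + 27 = 44.
2 parameter(s) fixed at known values: 44 - 2 = 42.
Dimension = 42

42


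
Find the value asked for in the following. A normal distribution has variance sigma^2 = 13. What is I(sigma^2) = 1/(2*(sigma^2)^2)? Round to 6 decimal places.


Fisher information for variance: I(sigma^2) = 1/(2*sigma^4).
sigma^2 = 13, so sigma^4 = 169.
I = 1/(2*169) = 1/338 = 0.002959

0.002959


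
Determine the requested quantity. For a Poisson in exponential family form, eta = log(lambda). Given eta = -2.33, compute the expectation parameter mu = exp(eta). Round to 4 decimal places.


Expectation parameter for Poisson exponential family:
mu = exp(eta).
eta = -2.33.
mu = exp(-2.33) = 0.0973

0.0973


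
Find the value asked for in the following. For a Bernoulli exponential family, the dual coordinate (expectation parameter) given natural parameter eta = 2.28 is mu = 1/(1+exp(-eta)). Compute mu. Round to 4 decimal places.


Dual coordinate (expectation parameter) for Bernoulli:
mu = 1/(1+exp(-eta)).
eta = 2.28.
exp(-eta) = exp(-2.28) = 0.102284.
mu = 1/(1+0.102284) = 0.9072

0.9072


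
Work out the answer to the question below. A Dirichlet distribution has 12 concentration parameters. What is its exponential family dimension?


Exponential family dimension calculation:
Dirichlet with 12 components has 12 natural parameters.

12


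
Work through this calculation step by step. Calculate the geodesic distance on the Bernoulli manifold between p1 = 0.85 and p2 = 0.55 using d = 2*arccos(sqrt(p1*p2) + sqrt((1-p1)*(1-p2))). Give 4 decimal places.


Geodesic distance on Bernoulli manifold:
d(p1,p2) = 2*arccos(sqrt(p1*p2) + sqrt((1-p1)*(1-p2))).
sqrt(p1*p2) = sqrt(0.85*0.55) = 0.68374.
sqrt((1-p1)*(1-p2)) = sqrt(0.15*0.45) = 0.259808.
arg = 0.68374 + 0.259808 = 0.943547.
d = 2*arccos(0.943547) = 0.6752

0.6752


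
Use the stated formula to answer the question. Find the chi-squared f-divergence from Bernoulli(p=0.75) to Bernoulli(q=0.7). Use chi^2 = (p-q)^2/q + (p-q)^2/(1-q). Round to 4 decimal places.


Chi-squared divergence between Bernoulli distributions:
chi^2 = (p-q)^2/q + (p-q)^2/(1-q).
p = 0.75, q = 0.7, p-q = 0.05.
(p-q)^2 = 0.0025.
term1 = 0.0025/0.7 = 0.003571.
term2 = 0.0025/0.3 = 0.008333.
chi^2 = 0.003571 + 0.008333 = 0.0119

0.0119


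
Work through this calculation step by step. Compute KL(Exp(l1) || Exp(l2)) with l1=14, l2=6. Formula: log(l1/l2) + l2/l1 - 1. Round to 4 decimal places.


KL divergence for exponential family:
KL = log(l1/l2) + l2/l1 - 1.
log(14/6) = 0.847298.
6/14 = 0.428571.
KL = 0.847298 + 0.428571 - 1 = 0.2759

0.2759


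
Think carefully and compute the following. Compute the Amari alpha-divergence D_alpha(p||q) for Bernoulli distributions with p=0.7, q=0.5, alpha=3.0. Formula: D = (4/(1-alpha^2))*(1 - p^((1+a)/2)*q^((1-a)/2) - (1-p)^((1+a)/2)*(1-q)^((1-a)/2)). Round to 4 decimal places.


Amari alpha-divergence:
D = (4/(1-alpha^2))*(1 - p^((1+a)/2)*q^((1-a)/2) - (1-p)^((1+a)/2)*(1-q)^((1-a)/2)).
alpha = 3.0, p = 0.7, q = 0.5.
e1 = (1+alpha)/2 = 2.0, e2 = (1-alpha)/2 = -1.0.
t1 = p^e1 * q^e2 = 0.7^2.0 * 0.5^-1.0 = 0.98.
t2 = (1-p)^e1 * (1-q)^e2 = 0.3^2.0 * 0.5^-1.0 = 0.18.
4/(1-alpha^2) = -0.5.
D = -0.5*(1 - 0.98 - 0.18) = 0.0800

0.0800


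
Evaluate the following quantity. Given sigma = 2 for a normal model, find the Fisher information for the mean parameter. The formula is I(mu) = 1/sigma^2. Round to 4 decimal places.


The Fisher information for the mean of a normal distribution is I(mu) = 1/sigma^2.
sigma = 2, so sigma^2 = 4.
I(mu) = 1/4 = 0.2500

0.2500


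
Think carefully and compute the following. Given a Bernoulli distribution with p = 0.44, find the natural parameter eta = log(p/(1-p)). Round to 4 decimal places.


Natural parameter for Bernoulli: eta = log(p/(1-p)).
p = 0.44, 1-p = 0.56.
p/(1-p) = 0.785714.
eta = log(0.785714) = -0.2412

-0.2412


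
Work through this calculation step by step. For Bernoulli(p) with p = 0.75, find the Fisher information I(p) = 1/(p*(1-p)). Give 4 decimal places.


For Bernoulli(p), Fisher information is I(p) = 1/(p*(1-p)).
p = 0.75, 1-p = 0.25.
p*(1-p) = 0.1875.
I(p) = 1/0.1875 = 5.3333

5.3333


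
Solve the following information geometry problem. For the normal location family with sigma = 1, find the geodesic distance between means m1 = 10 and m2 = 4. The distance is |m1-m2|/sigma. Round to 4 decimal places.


On the fixed-variance normal subfamily, geodesic distance = |m1-m2|/sigma.
|10 - 4| = 6.
sigma = 1.
d = 6/1 = 6.0000

6.0000


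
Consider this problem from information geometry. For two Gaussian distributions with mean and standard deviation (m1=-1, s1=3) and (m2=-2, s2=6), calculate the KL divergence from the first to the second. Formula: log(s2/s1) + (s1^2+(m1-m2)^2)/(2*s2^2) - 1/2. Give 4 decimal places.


KL divergence between normal distributions:
KL = log(s2/s1) + (s1^2 + (m1-m2)^2)/(2*s2^2) - 1/2.
log(6/3) = 0.693147.
(3^2 + (-1--2)^2)/(2*6^2) = (9 + 1)/72 = 0.138889.
KL = 0.693147 + 0.138889 - 0.5 = 0.3320

0.3320


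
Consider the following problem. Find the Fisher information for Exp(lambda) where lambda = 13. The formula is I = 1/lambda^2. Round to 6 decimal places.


Fisher information for exponential: I(lambda) = 1/lambda^2.
lambda = 13, lambda^2 = 169.
I = 1/169 = 0.005917

0.005917


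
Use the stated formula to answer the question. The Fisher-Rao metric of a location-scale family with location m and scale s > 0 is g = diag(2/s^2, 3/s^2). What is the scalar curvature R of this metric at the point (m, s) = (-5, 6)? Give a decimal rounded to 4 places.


The metric has the form g = (A dm^2 + B ds^2)/s^2 with A = 2, B = 3.
Substitute u = sqrt(A/B)*m: g = B*(du^2 + ds^2)/s^2, i.e. B times the
Poincare upper half-plane metric, which has constant Gaussian curvature -1.
Scaling a 2D metric by a constant c divides the Gaussian curvature by c,
so K = -1/B = -1/(3) = -0.3333 everywhere (the point (m, s) = (-5, 6) is irrelevant:
the curvature is constant).
Scalar curvature in dimension 2: R = 2K = -2/(3) = -0.6667.

-0.6667


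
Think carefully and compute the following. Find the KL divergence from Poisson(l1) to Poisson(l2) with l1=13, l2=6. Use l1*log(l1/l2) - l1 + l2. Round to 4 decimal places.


KL divergence for Poisson:
KL = l1*log(l1/l2) - l1 + l2.
l1 = 13, l2 = 6.
log(13/6) = 0.77319.
l1*log(l1/l2) = 13 * 0.77319 = 10.051469.
KL = 10.051469 - 13 + 6 = 3.0515

3.0515


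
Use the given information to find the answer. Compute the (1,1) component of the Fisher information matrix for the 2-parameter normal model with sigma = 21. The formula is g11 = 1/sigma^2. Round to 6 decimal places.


For the 2-parameter normal family, the Fisher metric has:
  g11 = 1/sigma^2, g22 = 2/sigma^2.
sigma = 21, sigma^2 = 441.
g11 = 0.002268

0.002268


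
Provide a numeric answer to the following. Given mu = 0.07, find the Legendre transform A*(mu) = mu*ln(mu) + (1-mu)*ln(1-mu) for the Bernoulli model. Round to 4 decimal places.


Legendre transform for Bernoulli:
A*(mu) = mu*log(mu) + (1-mu)*log(1-mu).
mu = 0.07, 1-mu = 0.93.
mu*log(mu) = 0.07*log(0.07) = -0.186148.
(1-mu)*log(1-mu) = 0.93*log(0.93) = -0.067491.
A* = -0.186148 + -0.067491 = -0.2536

-0.2536


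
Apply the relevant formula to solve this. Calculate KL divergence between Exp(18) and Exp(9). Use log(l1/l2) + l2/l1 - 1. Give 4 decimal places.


KL divergence for exponential family:
KL = log(l1/l2) + l2/l1 - 1.
log(18/9) = 0.693147.
9/18 = 0.5.
KL = 0.693147 + 0.5 - 1 = 0.1931

0.1931


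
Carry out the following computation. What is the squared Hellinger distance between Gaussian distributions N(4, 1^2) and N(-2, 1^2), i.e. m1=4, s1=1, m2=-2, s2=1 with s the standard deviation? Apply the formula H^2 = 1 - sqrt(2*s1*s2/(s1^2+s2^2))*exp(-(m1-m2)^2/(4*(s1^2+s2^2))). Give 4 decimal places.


Squared Hellinger distance for Gaussians:
H^2 = 1 - sqrt(2*s1*s2/(s1^2+s2^2)) * exp(-(m1-m2)^2/(4*(s1^2+s2^2))).
s1^2 = 1, s2^2 = 1, s1^2+s2^2 = 2.
sqrt(2*1*1/(2)) = 1.0.
(m1-m2)^2 = (6)^2 = 36.
exp(-36/(4*2)) = exp(-4.5) = 0.011109.
H^2 = 1 - 1.0*0.011109 = 0.9889

0.9889


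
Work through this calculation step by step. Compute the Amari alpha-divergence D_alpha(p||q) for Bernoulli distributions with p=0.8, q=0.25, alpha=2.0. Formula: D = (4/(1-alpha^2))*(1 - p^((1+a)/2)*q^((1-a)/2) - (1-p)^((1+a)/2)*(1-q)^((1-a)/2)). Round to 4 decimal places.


Amari alpha-divergence:
D = (4/(1-alpha^2))*(1 - p^((1+a)/2)*q^((1-a)/2) - (1-p)^((1+a)/2)*(1-q)^((1-a)/2)).
alpha = 2.0, p = 0.8, q = 0.25.
e1 = (1+alpha)/2 = 1.5, e2 = (1-alpha)/2 = -0.5.
t1 = p^e1 * q^e2 = 0.8^1.5 * 0.25^-0.5 = 1.431084.
t2 = (1-p)^e1 * (1-q)^e2 = 0.2^1.5 * 0.75^-0.5 = 0.10328.
4/(1-alpha^2) = -1.333333.
D = -1.333333*(1 - 1.431084 - 0.10328) = 0.7125

0.7125


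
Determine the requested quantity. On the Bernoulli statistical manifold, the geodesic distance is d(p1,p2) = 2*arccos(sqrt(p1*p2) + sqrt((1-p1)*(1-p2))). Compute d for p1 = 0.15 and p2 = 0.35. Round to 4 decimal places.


Geodesic distance on Bernoulli manifold:
d(p1,p2) = 2*arccos(sqrt(p1*p2) + sqrt((1-p1)*(1-p2))).
sqrt(p1*p2) = sqrt(0.15*0.35) = 0.229129.
sqrt((1-p1)*(1-p2)) = sqrt(0.85*0.65) = 0.743303.
arg = 0.229129 + 0.743303 = 0.972432.
d = 2*arccos(0.972432) = 0.4707

0.4707


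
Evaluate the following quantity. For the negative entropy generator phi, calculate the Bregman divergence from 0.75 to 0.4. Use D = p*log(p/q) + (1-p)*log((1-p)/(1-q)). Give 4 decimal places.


Bregman divergence with negative entropy generator:
D = p*log(p/q) + (1-p)*log((1-p)/(1-q)).
p = 0.75, q = 0.4.
p*log(p/q) = 0.75*log(0.75/0.4) = 0.471456.
(1-p)*log((1-p)/(1-q)) = 0.25*log(0.25/0.6) = -0.218867.
D = 0.471456 + -0.218867 = 0.2526

0.2526


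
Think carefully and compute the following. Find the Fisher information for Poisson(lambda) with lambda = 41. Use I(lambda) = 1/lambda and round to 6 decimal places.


Fisher information for Poisson: I(lambda) = 1/lambda.
lambda = 41.
I(lambda) = 1/41 = 0.024390

0.024390


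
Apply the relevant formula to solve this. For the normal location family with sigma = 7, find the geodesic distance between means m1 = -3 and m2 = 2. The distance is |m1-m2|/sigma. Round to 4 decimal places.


On the fixed-variance normal subfamily, geodesic distance = |m1-m2|/sigma.
|-3 - 2| = 5.
sigma = 7.
d = 5/7 = 0.7143

0.7143


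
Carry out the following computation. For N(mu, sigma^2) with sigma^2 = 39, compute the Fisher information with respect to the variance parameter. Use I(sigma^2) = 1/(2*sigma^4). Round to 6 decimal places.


Fisher information for variance: I(sigma^2) = 1/(2*sigma^4).
sigma^2 = 39, so sigma^4 = 1521.
I = 1/(2*1521) = 1/3042 = 0.000329

0.000329


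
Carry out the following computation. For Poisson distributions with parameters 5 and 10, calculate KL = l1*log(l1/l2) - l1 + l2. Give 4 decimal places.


KL divergence for Poisson:
KL = l1*log(l1/l2) - l1 + l2.
l1 = 5, l2 = 10.
log(5/10) = -0.693147.
l1*log(l1/l2) = 5 * -0.693147 = -3.465736.
KL = -3.465736 - 5 + 10 = 1.5343

1.5343


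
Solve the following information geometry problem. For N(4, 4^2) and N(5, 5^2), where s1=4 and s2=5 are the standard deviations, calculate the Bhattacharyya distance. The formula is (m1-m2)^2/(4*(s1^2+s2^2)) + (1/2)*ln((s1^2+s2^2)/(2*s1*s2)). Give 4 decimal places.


Bhattacharyya distance between two Gaussians:
DB = (m1-m2)^2/(4*(s1^2+s2^2)) + (1/2)*ln((s1^2+s2^2)/(2*s1*s2)).
(m1-m2)^2 = (-1)^2 = 1.
s1^2+s2^2 = 16 + 25 = 41.
term1 = 1/164 = 0.006098.
term2 = 0.5*ln(41/40.0) = 0.012346.
DB = 0.006098 + 0.012346 = 0.0184

0.0184


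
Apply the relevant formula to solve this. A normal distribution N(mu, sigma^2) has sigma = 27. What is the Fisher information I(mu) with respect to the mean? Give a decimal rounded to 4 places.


The Fisher information for the mean of a normal distribution is I(mu) = 1/sigma^2.
sigma = 27, so sigma^2 = 729.
I(mu) = 1/729 = 0.0014

0.0014


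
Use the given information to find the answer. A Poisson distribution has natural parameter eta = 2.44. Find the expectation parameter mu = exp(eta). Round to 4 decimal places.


Expectation parameter for Poisson exponential family:
mu = exp(eta).
eta = 2.44.
mu = exp(2.44) = 11.4730

11.4730


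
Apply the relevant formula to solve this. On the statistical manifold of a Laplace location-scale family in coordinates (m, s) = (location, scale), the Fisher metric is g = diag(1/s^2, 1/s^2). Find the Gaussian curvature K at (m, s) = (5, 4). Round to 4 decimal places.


The metric has the form g = (A dm^2 + B ds^2)/s^2 with A = 1, B = 1.
Substitute u = sqrt(A/B)*m: g = B*(du^2 + ds^2)/s^2, i.e. B times the
Poincare upper half-plane metric, which has constant Gaussian curvature -1.
Scaling a 2D metric by a constant c divides the Gaussian curvature by c,
so K = -1/B = -1/(1) = -1.0000 everywhere (the point (m, s) = (5, 4) is irrelevant:
the curvature is constant).
The requested Gaussian curvature is K = -1.0000.

-1.0000


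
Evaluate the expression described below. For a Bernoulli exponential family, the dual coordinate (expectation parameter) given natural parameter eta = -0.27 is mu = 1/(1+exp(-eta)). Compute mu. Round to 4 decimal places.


Dual coordinate (expectation parameter) for Bernoulli:
mu = 1/(1+exp(-eta)).
eta = -0.27.
exp(-eta) = exp(0.27) = 1.309964.
mu = 1/(1+1.309964) = 0.4329

0.4329


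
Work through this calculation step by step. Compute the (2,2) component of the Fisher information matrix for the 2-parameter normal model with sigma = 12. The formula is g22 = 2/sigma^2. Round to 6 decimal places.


For the 2-parameter normal family, the Fisher metric has:
  g11 = 1/sigma^2, g22 = 2/sigma^2.
sigma = 12, sigma^2 = 144.
g22 = 0.013889

0.013889


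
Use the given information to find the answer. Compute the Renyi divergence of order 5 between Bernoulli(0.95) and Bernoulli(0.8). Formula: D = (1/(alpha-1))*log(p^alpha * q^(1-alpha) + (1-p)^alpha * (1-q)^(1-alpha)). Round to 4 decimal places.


Renyi divergence of order alpha between Bernoulli distributions:
D = (1/(alpha-1))*log(p^alpha * q^(1-alpha) + (1-p)^alpha * (1-q)^(1-alpha)).
alpha = 5, p = 0.95, q = 0.8.
p^alpha * q^(1-alpha) = 0.95^5 * 0.8^-4 = 1.889114.
(1-p)^alpha * (1-q)^(1-alpha) = 0.05^5 * 0.2^-4 = 0.000195.
sum = 1.889114 + 0.000195 = 1.889309.
D = (1/4)*log(1.889309) = 0.1591

0.1591


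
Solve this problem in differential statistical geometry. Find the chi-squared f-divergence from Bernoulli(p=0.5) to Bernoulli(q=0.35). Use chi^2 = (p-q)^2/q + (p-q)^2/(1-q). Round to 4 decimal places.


Chi-squared divergence between Bernoulli distributions:
chi^2 = (p-q)^2/q + (p-q)^2/(1-q).
p = 0.5, q = 0.35, p-q = 0.15.
(p-q)^2 = 0.0225.
term1 = 0.0225/0.35 = 0.064286.
term2 = 0.0225/0.65 = 0.034615.
chi^2 = 0.064286 + 0.034615 = 0.0989

0.0989


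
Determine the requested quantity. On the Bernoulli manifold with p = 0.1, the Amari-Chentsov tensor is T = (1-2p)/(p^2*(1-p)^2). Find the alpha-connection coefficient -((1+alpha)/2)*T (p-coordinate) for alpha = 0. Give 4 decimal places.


Skewness (Amari-Chentsov) tensor: T = (1-2p)/(p^2*(1-p)^2).
p = 0.1, 1-2p = 0.8, p^2 = 0.01, (1-p)^2 = 0.81.
T = 0.8/(0.01 * 0.81) = 98.765432.
In the p-coordinate, Gamma^(alpha) = Gamma^(0) - (alpha/2)*T with Gamma^(0) = (1/2)*g'(p) = -T/2,
so Gamma^(alpha) = -((1+alpha)/2)*T.
alpha = 0, -(1+alpha)/2 = -0.5.
Gamma = -0.5 * 98.765432 = -49.3827

-49.3827


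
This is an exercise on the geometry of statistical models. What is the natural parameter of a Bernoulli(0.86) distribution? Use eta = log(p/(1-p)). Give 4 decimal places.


Natural parameter for Bernoulli: eta = log(p/(1-p)).
p = 0.86, 1-p = 0.14.
p/(1-p) = 6.142857.
eta = log(6.142857) = 1.8153

1.8153


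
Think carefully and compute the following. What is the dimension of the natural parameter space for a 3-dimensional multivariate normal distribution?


Exponential family dimension calculation:
For 3-dim MVN: mean has 3 params, covariance has 3*4/2 = 6 unique entries.
Total dim = 3 + 6 = 9.

9


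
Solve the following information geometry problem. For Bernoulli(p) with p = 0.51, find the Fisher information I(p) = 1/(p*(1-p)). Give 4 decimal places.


For Bernoulli(p), Fisher information is I(p) = 1/(p*(1-p)).
p = 0.51, 1-p = 0.49.
p*(1-p) = 0.2499.
I(p) = 1/0.2499 = 4.0016

4.0016


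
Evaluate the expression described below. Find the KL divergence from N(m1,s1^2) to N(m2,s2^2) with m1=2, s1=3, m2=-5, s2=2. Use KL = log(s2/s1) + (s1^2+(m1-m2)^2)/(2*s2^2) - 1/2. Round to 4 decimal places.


KL divergence between normal distributions:
KL = log(s2/s1) + (s1^2 + (m1-m2)^2)/(2*s2^2) - 1/2.
log(2/3) = -0.405465.
(3^2 + (2--5)^2)/(2*2^2) = (9 + 49)/8 = 7.25.
KL = -0.405465 + 7.25 - 0.5 = 6.3445

6.3445


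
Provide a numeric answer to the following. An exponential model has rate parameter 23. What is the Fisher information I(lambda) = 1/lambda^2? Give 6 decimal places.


Fisher information for exponential: I(lambda) = 1/lambda^2.
lambda = 23, lambda^2 = 529.
I = 1/529 = 0.001890

0.001890


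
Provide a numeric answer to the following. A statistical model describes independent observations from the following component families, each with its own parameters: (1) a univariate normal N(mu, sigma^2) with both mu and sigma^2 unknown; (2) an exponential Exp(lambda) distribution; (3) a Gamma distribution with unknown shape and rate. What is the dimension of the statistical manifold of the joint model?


The dimension of a statistical manifold equals the number of free
(independent) real parameters of the model. For a product of independent
blocks the parameter counts add.
- normal (mu, sigma^2): 2.
- exponential (lambda): 1.
- Gamma (shape, rate): 2.
Total = 2 + 1 + 2 = 5.
Dimension = 5

5


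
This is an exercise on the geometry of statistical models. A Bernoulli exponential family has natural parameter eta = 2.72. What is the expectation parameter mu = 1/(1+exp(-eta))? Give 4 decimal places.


Dual coordinate (expectation parameter) for Bernoulli:
mu = 1/(1+exp(-eta)).
eta = 2.72.
exp(-eta) = exp(-2.72) = 0.065875.
mu = 1/(1+0.065875) = 0.9382

0.9382


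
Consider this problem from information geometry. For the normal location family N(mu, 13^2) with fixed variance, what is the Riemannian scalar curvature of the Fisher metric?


This family has a single free parameter, so its statistical manifold
is 1-dimensional. The Riemann curvature tensor of any 1-dimensional
Riemannian manifold vanishes identically, so R = 0.

0


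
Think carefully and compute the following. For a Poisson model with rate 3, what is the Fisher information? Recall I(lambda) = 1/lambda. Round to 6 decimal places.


Fisher information for Poisson: I(lambda) = 1/lambda.
lambda = 3.
I(lambda) = 1/3 = 0.333333

0.333333


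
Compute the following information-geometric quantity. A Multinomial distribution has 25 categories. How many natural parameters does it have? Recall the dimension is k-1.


Exponential family dimension calculation:
For Multinomial with k=25 categories, dim = k-1 = 24.

24


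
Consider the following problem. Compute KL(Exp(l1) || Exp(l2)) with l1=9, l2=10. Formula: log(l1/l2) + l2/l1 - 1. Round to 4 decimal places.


KL divergence for exponential family:
KL = log(l1/l2) + l2/l1 - 1.
log(9/10) = -0.105361.
10/9 = 1.111111.
KL = -0.105361 + 1.111111 - 1 = 0.0058

0.0058


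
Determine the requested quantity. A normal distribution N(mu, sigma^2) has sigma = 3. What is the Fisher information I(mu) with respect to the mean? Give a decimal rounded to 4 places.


The Fisher information for the mean of a normal distribution is I(mu) = 1/sigma^2.
sigma = 3, so sigma^2 = 9.
I(mu) = 1/9 = 0.1111

0.1111


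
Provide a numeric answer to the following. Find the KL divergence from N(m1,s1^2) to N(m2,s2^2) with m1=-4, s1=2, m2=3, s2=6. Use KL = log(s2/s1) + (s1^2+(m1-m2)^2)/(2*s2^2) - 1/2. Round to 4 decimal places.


KL divergence between normal distributions:
KL = log(s2/s1) + (s1^2 + (m1-m2)^2)/(2*s2^2) - 1/2.
log(6/2) = 1.098612.
(2^2 + (-4-3)^2)/(2*6^2) = (4 + 49)/72 = 0.736111.
KL = 1.098612 + 0.736111 - 0.5 = 1.3347

1.3347


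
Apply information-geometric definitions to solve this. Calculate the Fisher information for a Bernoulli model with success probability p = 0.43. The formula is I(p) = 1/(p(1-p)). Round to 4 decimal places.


For Bernoulli(p), Fisher information is I(p) = 1/(p*(1-p)).
p = 0.43, 1-p = 0.57.
p*(1-p) = 0.2451.
I(p) = 1/0.2451 = 4.0800

4.0800


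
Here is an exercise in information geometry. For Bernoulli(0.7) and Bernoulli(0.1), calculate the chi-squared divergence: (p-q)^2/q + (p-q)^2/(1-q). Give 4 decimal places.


Chi-squared divergence between Bernoulli distributions:
chi^2 = (p-q)^2/q + (p-q)^2/(1-q).
p = 0.7, q = 0.1, p-q = 0.6.
(p-q)^2 = 0.36.
term1 = 0.36/0.1 = 3.6.
term2 = 0.36/0.9 = 0.4.
chi^2 = 3.6 + 0.4 = 4.0000

4.0000


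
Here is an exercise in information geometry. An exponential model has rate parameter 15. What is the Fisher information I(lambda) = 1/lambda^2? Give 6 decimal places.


Fisher information for exponential: I(lambda) = 1/lambda^2.
lambda = 15, lambda^2 = 225.
I = 1/225 = 0.004444

0.004444


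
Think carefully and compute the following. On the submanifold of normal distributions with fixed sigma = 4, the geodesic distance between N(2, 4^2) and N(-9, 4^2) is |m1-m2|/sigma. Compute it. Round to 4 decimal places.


On the fixed-variance normal subfamily, geodesic distance = |m1-m2|/sigma.
|2 - -9| = 11.
sigma = 4.
d = 11/4 = 2.7500

2.7500


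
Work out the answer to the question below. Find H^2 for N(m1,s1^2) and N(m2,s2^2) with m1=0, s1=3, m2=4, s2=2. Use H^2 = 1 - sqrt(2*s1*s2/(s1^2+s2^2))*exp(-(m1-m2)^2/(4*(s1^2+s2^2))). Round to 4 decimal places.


Squared Hellinger distance for Gaussians:
H^2 = 1 - sqrt(2*s1*s2/(s1^2+s2^2)) * exp(-(m1-m2)^2/(4*(s1^2+s2^2))).
s1^2 = 9, s2^2 = 4, s1^2+s2^2 = 13.
sqrt(2*3*2/(13)) = 0.960769.
(m1-m2)^2 = (-4)^2 = 16.
exp(-16/(4*13)) = exp(-0.307692) = 0.735141.
H^2 = 1 - 0.960769*0.735141 = 0.2937

0.2937


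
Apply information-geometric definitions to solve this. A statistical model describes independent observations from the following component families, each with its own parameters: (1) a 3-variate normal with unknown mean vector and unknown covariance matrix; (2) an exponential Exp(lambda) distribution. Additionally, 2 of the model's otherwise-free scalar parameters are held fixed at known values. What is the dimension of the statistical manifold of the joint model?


The dimension of a statistical manifold equals the number of free
(independent) real parameters of the model. For a product of independent
blocks the parameter counts add.
- 3-variate normal: 3 (mean) + 3*4/2 = 6 (symmetric covariance) = 9.
- exponential (lambda): 1.
Total = 9 + 1 = 10.
2 parameter(s) fixed at known values: 10 - 2 = 8.
Dimension = 8

8


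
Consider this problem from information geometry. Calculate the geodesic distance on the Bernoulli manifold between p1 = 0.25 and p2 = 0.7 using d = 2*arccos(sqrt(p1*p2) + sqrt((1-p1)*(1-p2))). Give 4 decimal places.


Geodesic distance on Bernoulli manifold:
d(p1,p2) = 2*arccos(sqrt(p1*p2) + sqrt((1-p1)*(1-p2))).
sqrt(p1*p2) = sqrt(0.25*0.7) = 0.41833.
sqrt((1-p1)*(1-p2)) = sqrt(0.75*0.3) = 0.474342.
arg = 0.41833 + 0.474342 = 0.892672.
d = 2*arccos(0.892672) = 0.9351

0.9351


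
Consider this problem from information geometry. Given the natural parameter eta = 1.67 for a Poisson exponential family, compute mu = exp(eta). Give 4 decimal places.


Expectation parameter for Poisson exponential family:
mu = exp(eta).
eta = 1.67.
mu = exp(1.67) = 5.3122

5.3122


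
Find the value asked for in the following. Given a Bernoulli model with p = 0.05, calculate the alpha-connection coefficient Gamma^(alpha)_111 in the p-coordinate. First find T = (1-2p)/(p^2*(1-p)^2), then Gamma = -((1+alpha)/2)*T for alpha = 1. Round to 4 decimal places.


Skewness (Amari-Chentsov) tensor: T = (1-2p)/(p^2*(1-p)^2).
p = 0.05, 1-2p = 0.9, p^2 = 0.0025, (1-p)^2 = 0.9025.
T = 0.9/(0.0025 * 0.9025) = 398.891967.
In the p-coordinate, Gamma^(alpha) = Gamma^(0) - (alpha/2)*T with Gamma^(0) = (1/2)*g'(p) = -T/2,
so Gamma^(alpha) = -((1+alpha)/2)*T.
alpha = 1, -(1+alpha)/2 = -1.0.
Gamma = -1.0 * 398.891967 = -398.8920

-398.8920


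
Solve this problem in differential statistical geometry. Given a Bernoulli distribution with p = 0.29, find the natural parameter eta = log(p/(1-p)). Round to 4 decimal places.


Natural parameter for Bernoulli: eta = log(p/(1-p)).
p = 0.29, 1-p = 0.71.
p/(1-p) = 0.408451.
eta = log(0.408451) = -0.8954

-0.8954


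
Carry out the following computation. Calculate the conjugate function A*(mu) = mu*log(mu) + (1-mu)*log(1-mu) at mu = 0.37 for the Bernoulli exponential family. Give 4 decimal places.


Legendre transform for Bernoulli:
A*(mu) = mu*log(mu) + (1-mu)*log(1-mu).
mu = 0.37, 1-mu = 0.63.
mu*log(mu) = 0.37*log(0.37) = -0.367873.
(1-mu)*log(1-mu) = 0.63*log(0.63) = -0.291082.
A* = -0.367873 + -0.291082 = -0.6590

-0.6590


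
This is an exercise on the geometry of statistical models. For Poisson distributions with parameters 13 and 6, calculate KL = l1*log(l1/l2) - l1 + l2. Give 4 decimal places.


KL divergence for Poisson:
KL = l1*log(l1/l2) - l1 + l2.
l1 = 13, l2 = 6.
log(13/6) = 0.77319.
l1*log(l1/l2) = 13 * 0.77319 = 10.051469.
KL = 10.051469 - 13 + 6 = 3.0515

3.0515


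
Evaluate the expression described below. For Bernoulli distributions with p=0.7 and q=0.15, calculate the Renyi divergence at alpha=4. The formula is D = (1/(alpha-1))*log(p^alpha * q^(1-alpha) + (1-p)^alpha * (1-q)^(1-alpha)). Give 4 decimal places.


Renyi divergence of order alpha between Bernoulli distributions:
D = (1/(alpha-1))*log(p^alpha * q^(1-alpha) + (1-p)^alpha * (1-q)^(1-alpha)).
alpha = 4, p = 0.7, q = 0.15.
p^alpha * q^(1-alpha) = 0.7^4 * 0.15^-3 = 71.140741.
(1-p)^alpha * (1-q)^(1-alpha) = 0.3^4 * 0.85^-3 = 0.013189.
sum = 71.140741 + 0.013189 = 71.15393.
D = (1/3)*log(71.15393) = 1.4216

1.4216


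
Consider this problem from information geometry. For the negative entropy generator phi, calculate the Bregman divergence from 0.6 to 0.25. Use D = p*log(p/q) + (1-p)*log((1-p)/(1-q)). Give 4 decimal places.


Bregman divergence with negative entropy generator:
D = p*log(p/q) + (1-p)*log((1-p)/(1-q)).
p = 0.6, q = 0.25.
p*log(p/q) = 0.6*log(0.6/0.25) = 0.525281.
(1-p)*log((1-p)/(1-q)) = 0.4*log(0.4/0.75) = -0.251443.
D = 0.525281 + -0.251443 = 0.2738

0.2738


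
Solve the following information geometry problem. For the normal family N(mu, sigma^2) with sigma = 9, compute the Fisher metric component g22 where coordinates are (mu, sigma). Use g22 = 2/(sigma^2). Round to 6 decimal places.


For the 2-parameter normal family, the Fisher metric has:
  g11 = 1/sigma^2, g22 = 2/sigma^2.
sigma = 9, sigma^2 = 81.
g22 = 0.024691

0.024691


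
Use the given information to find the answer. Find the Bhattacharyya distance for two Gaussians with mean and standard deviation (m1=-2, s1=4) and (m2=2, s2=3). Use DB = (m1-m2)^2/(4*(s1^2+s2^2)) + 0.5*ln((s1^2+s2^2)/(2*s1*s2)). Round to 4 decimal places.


Bhattacharyya distance between two Gaussians:
DB = (m1-m2)^2/(4*(s1^2+s2^2)) + (1/2)*ln((s1^2+s2^2)/(2*s1*s2)).
(m1-m2)^2 = (-4)^2 = 16.
s1^2+s2^2 = 16 + 9 = 25.
term1 = 16/100 = 0.16.
term2 = 0.5*ln(25/24.0) = 0.020411.
DB = 0.16 + 0.020411 = 0.1804

0.1804


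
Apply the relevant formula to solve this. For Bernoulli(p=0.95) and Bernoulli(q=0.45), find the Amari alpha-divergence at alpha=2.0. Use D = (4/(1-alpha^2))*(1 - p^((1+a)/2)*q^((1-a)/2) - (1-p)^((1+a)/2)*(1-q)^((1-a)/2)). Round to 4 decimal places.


Amari alpha-divergence:
D = (4/(1-alpha^2))*(1 - p^((1+a)/2)*q^((1-a)/2) - (1-p)^((1+a)/2)*(1-q)^((1-a)/2)).
alpha = 2.0, p = 0.95, q = 0.45.
e1 = (1+alpha)/2 = 1.5, e2 = (1-alpha)/2 = -0.5.
t1 = p^e1 * q^e2 = 0.95^1.5 * 0.45^-0.5 = 1.380318.
t2 = (1-p)^e1 * (1-q)^e2 = 0.05^1.5 * 0.55^-0.5 = 0.015076.
4/(1-alpha^2) = -1.333333.
D = -1.333333*(1 - 1.380318 - 0.015076) = 0.5272

0.5272


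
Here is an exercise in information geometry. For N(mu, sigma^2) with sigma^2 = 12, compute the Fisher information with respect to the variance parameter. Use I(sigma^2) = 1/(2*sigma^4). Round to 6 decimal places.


Fisher information for variance: I(sigma^2) = 1/(2*sigma^4).
sigma^2 = 12, so sigma^4 = 144.
I = 1/(2*144) = 1/288 = 0.003472

0.003472


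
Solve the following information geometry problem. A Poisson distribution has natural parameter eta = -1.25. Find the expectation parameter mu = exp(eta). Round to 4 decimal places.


Expectation parameter for Poisson exponential family:
mu = exp(eta).
eta = -1.25.
mu = exp(-1.25) = 0.2865

0.2865


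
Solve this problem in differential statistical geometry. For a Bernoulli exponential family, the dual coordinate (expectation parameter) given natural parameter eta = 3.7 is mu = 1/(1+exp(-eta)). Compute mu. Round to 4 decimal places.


Dual coordinate (expectation parameter) for Bernoulli:
mu = 1/(1+exp(-eta)).
eta = 3.7.
exp(-eta) = exp(-3.7) = 0.024724.
mu = 1/(1+0.024724) = 0.9759

0.9759


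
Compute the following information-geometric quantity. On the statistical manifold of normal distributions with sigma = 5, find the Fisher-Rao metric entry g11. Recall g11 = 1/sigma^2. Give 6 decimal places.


For the 2-parameter normal family, the Fisher metric has:
  g11 = 1/sigma^2, g22 = 2/sigma^2.
sigma = 5, sigma^2 = 25.
g11 = 0.040000

0.040000


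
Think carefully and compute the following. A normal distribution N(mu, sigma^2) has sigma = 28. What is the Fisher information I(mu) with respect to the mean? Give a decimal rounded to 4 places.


The Fisher information for the mean of a normal distribution is I(mu) = 1/sigma^2.
sigma = 28, so sigma^2 = 784.
I(mu) = 1/784 = 0.0013

0.0013


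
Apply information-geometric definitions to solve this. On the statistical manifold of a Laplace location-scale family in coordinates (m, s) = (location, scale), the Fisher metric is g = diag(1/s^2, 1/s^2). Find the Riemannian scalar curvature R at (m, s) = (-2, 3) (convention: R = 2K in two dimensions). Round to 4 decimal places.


The metric has the form g = (A dm^2 + B ds^2)/s^2 with A = 1, B = 1.
Substitute u = sqrt(A/B)*m: g = B*(du^2 + ds^2)/s^2, i.e. B times the
Poincare upper half-plane metric, which has constant Gaussian curvature -1.
Scaling a 2D metric by a constant c divides the Gaussian curvature by c,
so K = -1/B = -1/(1) = -1.0000 everywhere (the point (m, s) = (-2, 3) is irrelevant:
the curvature is constant).
Scalar curvature in dimension 2: R = 2K = -2/(1) = -2.0000.

-2.0000


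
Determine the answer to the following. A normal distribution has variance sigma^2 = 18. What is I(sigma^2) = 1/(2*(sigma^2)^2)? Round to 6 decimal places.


Fisher information for variance: I(sigma^2) = 1/(2*sigma^4).
sigma^2 = 18, so sigma^4 = 324.
I = 1/(2*324) = 1/648 = 0.001543

0.001543


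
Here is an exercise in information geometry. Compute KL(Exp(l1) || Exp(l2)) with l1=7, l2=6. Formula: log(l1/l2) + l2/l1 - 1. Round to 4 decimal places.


KL divergence for exponential family:
KL = log(l1/l2) + l2/l1 - 1.
log(7/6) = 0.154151.
6/7 = 0.857143.
KL = 0.154151 + 0.857143 - 1 = 0.0113

0.0113


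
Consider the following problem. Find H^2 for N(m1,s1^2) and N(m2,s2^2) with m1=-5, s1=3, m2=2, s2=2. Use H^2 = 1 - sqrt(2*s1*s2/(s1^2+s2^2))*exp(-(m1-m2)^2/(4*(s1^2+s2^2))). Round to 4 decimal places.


Squared Hellinger distance for Gaussians:
H^2 = 1 - sqrt(2*s1*s2/(s1^2+s2^2)) * exp(-(m1-m2)^2/(4*(s1^2+s2^2))).
s1^2 = 9, s2^2 = 4, s1^2+s2^2 = 13.
sqrt(2*3*2/(13)) = 0.960769.
(m1-m2)^2 = (-7)^2 = 49.
exp(-49/(4*13)) = exp(-0.942308) = 0.389727.
H^2 = 1 - 0.960769*0.389727 = 0.6256

0.6256


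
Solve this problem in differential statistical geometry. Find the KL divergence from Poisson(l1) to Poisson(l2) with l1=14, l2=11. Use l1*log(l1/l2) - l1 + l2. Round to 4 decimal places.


KL divergence for Poisson:
KL = l1*log(l1/l2) - l1 + l2.
l1 = 14, l2 = 11.
log(14/11) = 0.241162.
l1*log(l1/l2) = 14 * 0.241162 = 3.376269.
KL = 3.376269 - 14 + 11 = 0.3763

0.3763


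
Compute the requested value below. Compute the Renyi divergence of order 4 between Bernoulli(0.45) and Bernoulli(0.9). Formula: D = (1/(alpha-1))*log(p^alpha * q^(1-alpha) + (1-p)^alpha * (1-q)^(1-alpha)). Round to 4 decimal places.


Renyi divergence of order alpha between Bernoulli distributions:
D = (1/(alpha-1))*log(p^alpha * q^(1-alpha) + (1-p)^alpha * (1-q)^(1-alpha)).
alpha = 4, p = 0.45, q = 0.9.
p^alpha * q^(1-alpha) = 0.45^4 * 0.9^-3 = 0.05625.
(1-p)^alpha * (1-q)^(1-alpha) = 0.55^4 * 0.1^-3 = 91.50625.
sum = 0.05625 + 91.50625 = 91.5625.
D = (1/3)*log(91.5625) = 1.5057

1.5057


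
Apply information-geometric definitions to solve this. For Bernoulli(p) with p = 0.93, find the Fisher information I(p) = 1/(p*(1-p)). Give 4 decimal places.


For Bernoulli(p), Fisher information is I(p) = 1/(p*(1-p)).
p = 0.93, 1-p = 0.07.
p*(1-p) = 0.0651.
I(p) = 1/0.0651 = 15.3610

15.3610


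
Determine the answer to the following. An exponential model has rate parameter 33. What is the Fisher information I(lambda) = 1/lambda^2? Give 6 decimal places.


Fisher information for exponential: I(lambda) = 1/lambda^2.
lambda = 33, lambda^2 = 1089.
I = 1/1089 = 0.000918

0.000918


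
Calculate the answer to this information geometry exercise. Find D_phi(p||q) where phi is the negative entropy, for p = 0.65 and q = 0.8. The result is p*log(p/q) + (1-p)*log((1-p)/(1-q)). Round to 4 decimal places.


Bregman divergence with negative entropy generator:
D = p*log(p/q) + (1-p)*log((1-p)/(1-q)).
p = 0.65, q = 0.8.
p*log(p/q) = 0.65*log(0.65/0.8) = -0.134966.
(1-p)*log((1-p)/(1-q)) = 0.35*log(0.35/0.2) = 0.195866.
D = -0.134966 + 0.195866 = 0.0609

0.0609


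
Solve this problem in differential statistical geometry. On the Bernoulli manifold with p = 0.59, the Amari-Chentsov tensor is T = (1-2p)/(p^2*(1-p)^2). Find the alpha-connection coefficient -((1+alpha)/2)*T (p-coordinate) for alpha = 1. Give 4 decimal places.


Skewness (Amari-Chentsov) tensor: T = (1-2p)/(p^2*(1-p)^2).
p = 0.59, 1-2p = -0.18, p^2 = 0.3481, (1-p)^2 = 0.1681.
T = -0.18/(0.3481 * 0.1681) = -3.076102.
In the p-coordinate, Gamma^(alpha) = Gamma^(0) - (alpha/2)*T with Gamma^(0) = (1/2)*g'(p) = -T/2,
so Gamma^(alpha) = -((1+alpha)/2)*T.
alpha = 1, -(1+alpha)/2 = -1.0.
Gamma = -1.0 * -3.076102 = 3.0761

3.0761


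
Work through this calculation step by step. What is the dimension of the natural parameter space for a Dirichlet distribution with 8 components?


Exponential family dimension calculation:
Dirichlet with 8 components has 8 natural parameters.

8


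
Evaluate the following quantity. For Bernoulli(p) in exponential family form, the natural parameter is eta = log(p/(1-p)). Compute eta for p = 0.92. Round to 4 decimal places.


Natural parameter for Bernoulli: eta = log(p/(1-p)).
p = 0.92, 1-p = 0.08.
p/(1-p) = 11.5.
eta = log(11.5) = 2.4423

2.4423


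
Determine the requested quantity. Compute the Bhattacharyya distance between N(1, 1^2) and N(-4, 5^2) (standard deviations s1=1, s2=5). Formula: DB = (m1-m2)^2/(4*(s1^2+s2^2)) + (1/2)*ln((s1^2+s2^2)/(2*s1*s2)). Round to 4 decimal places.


Bhattacharyya distance between two Gaussians:
DB = (m1-m2)^2/(4*(s1^2+s2^2)) + (1/2)*ln((s1^2+s2^2)/(2*s1*s2)).
(m1-m2)^2 = (5)^2 = 25.
s1^2+s2^2 = 1 + 25 = 26.
term1 = 25/104 = 0.240385.
term2 = 0.5*ln(26/10.0) = 0.477756.
DB = 0.240385 + 0.477756 = 0.7181

0.7181


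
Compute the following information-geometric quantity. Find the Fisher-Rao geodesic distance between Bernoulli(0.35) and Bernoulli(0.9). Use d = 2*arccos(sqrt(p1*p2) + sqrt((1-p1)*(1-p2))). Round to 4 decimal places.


Geodesic distance on Bernoulli manifold:
d(p1,p2) = 2*arccos(sqrt(p1*p2) + sqrt((1-p1)*(1-p2))).
sqrt(p1*p2) = sqrt(0.35*0.9) = 0.561249.
sqrt((1-p1)*(1-p2)) = sqrt(0.65*0.1) = 0.254951.
arg = 0.561249 + 0.254951 = 0.8162.
d = 2*arccos(0.8162) = 1.2320

1.2320


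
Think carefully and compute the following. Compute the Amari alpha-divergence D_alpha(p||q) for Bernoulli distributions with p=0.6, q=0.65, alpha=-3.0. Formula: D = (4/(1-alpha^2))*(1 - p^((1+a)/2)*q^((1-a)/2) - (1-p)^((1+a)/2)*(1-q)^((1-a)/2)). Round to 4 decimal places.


Amari alpha-divergence:
D = (4/(1-alpha^2))*(1 - p^((1+a)/2)*q^((1-a)/2) - (1-p)^((1+a)/2)*(1-q)^((1-a)/2)).
alpha = -3.0, p = 0.6, q = 0.65.
e1 = (1+alpha)/2 = -1.0, e2 = (1-alpha)/2 = 2.0.
t1 = p^e1 * q^e2 = 0.6^-1.0 * 0.65^2.0 = 0.704167.
t2 = (1-p)^e1 * (1-q)^e2 = 0.4^-1.0 * 0.35^2.0 = 0.30625.
4/(1-alpha^2) = -0.5.
D = -0.5*(1 - 0.704167 - 0.30625) = 0.0052

0.0052


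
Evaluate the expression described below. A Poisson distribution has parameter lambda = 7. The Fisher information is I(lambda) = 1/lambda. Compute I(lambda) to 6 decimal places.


Fisher information for Poisson: I(lambda) = 1/lambda.
lambda = 7.
I(lambda) = 1/7 = 0.142857

0.142857


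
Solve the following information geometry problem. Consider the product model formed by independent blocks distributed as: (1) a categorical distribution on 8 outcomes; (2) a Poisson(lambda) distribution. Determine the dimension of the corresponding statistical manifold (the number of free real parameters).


The dimension of a statistical manifold equals the number of free
(independent) real parameters of the model. For a product of independent
blocks the parameter counts add.
- categorical on 8 outcomes (probabilities sum to 1): 8-1 = 7.
- Poisson (lambda): 1.
Total = 7 + 1 = 8.
Dimension = 8

8


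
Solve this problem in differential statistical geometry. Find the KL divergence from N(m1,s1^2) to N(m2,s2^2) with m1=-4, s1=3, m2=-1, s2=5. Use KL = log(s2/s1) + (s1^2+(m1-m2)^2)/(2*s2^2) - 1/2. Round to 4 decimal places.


KL divergence between normal distributions:
KL = log(s2/s1) + (s1^2 + (m1-m2)^2)/(2*s2^2) - 1/2.
log(5/3) = 0.510826.
(3^2 + (-4--1)^2)/(2*5^2) = (9 + 9)/50 = 0.36.
KL = 0.510826 + 0.36 - 0.5 = 0.3708

0.3708


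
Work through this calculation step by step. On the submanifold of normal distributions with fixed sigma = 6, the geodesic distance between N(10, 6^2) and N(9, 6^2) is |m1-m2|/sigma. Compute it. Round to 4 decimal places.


On the fixed-variance normal subfamily, geodesic distance = |m1-m2|/sigma.
|10 - 9| = 1.
sigma = 6.
d = 1/6 = 0.1667

0.1667


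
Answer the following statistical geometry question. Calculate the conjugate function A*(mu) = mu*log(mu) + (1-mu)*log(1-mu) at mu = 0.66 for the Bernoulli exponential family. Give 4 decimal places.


Legendre transform for Bernoulli:
A*(mu) = mu*log(mu) + (1-mu)*log(1-mu).
mu = 0.66, 1-mu = 0.34.
mu*log(mu) = 0.66*log(0.66) = -0.27424.
(1-mu)*log(1-mu) = 0.34*log(0.34) = -0.366795.
A* = -0.27424 + -0.366795 = -0.6410

-0.6410


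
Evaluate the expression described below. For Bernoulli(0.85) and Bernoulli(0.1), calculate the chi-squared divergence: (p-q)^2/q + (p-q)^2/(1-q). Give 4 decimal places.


Chi-squared divergence between Bernoulli distributions:
chi^2 = (p-q)^2/q + (p-q)^2/(1-q).
p = 0.85, q = 0.1, p-q = 0.75.
(p-q)^2 = 0.5625.
term1 = 0.5625/0.1 = 5.625.
term2 = 0.5625/0.9 = 0.625.
chi^2 = 5.625 + 0.625 = 6.2500

6.2500
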